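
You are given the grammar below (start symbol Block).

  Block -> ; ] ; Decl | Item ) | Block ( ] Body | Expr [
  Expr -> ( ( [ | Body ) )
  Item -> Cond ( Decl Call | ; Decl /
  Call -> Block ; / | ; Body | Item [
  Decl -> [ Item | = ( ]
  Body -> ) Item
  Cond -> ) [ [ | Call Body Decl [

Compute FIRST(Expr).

{ (, ) }

Expr -> ( ( [ contributes {(}.
From Expr -> Body ) ): add FIRST(Body) = { ) }.
Union: FIRST(Expr) = { (, ) }.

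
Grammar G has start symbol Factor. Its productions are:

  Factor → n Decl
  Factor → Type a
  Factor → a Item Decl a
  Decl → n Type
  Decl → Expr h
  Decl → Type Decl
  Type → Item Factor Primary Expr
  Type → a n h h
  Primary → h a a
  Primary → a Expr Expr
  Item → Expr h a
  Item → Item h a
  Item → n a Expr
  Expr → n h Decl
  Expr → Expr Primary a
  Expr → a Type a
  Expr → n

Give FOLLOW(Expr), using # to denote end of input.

In Decl → Expr h: add FIRST(h) = { h }.
In Type → Item Factor Primary Expr: Expr is at the end, add FOLLOW(Type) = { #, a, h, n }.
In Primary → a Expr Expr: add FIRST(Expr) = { a, n }.
In Primary → a Expr Expr: Expr is at the end, add FOLLOW(Primary) = { a, n }.
In Item → Expr h a: add FIRST(h a) = { h }.
In Item → n a Expr: Expr is at the end, add FOLLOW(Item) = { a, h, n }.
In Expr → Expr Primary a: add FIRST(Primary a) = { a, h }.
Union: FOLLOW(Expr) = { #, a, h, n }.

{ #, a, h, n }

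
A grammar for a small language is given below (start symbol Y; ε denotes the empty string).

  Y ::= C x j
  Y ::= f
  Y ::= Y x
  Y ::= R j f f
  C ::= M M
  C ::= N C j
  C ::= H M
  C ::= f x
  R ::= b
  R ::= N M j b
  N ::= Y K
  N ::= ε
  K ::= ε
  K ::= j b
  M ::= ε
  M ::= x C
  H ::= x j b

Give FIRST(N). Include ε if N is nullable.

{ b, f, j, x, ε }

From N ::= Y K: add FIRST(Y) = { b, f, j, x }.
N ::= ε contributes ε.
Union: FIRST(N) = { b, f, j, x, ε }.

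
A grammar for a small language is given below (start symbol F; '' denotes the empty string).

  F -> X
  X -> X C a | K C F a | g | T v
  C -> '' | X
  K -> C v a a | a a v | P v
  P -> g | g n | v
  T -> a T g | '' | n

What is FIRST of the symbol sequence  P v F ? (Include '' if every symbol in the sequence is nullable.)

{ g, v }

Add FIRST(P) = { g, v }; P is not nullable, stop.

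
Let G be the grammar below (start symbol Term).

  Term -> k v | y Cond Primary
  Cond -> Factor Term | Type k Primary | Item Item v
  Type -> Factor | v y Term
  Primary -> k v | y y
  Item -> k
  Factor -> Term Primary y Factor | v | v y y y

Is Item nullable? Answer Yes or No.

No nonterminal in this grammar is nullable.
No production of Item has an RHS whose symbols are all nullable, so Item is not nullable.

No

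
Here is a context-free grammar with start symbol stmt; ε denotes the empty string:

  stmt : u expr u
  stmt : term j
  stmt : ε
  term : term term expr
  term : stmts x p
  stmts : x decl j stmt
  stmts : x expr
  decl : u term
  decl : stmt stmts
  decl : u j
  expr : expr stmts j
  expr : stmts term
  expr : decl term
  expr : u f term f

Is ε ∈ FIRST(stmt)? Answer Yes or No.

stmt has an ε-production, so stmt ⇒ ε.

Yes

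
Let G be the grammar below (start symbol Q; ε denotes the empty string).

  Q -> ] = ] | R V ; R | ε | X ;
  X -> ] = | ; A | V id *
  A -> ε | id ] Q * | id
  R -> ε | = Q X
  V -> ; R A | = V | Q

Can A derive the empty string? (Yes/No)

A has an ε-production, so A ⇒ ε.

Yes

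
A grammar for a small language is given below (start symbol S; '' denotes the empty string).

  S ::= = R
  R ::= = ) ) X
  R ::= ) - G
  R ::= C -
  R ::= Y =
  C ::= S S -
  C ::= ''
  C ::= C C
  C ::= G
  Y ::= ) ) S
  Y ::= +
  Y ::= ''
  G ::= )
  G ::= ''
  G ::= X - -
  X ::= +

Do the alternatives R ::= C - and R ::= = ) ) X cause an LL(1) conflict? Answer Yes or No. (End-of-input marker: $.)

Yes

FIRST(C -) = { ), +, -, = } and FIRST(= ) ) X) = { = }.
Both contain =, so the two alternatives are not disjoint — LL(1) conflict.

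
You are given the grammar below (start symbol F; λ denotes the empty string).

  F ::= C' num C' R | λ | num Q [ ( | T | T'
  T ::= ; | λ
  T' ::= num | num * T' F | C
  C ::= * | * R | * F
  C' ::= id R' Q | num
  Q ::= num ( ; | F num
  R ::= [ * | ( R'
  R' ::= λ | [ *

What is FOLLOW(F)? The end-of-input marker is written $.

{ $, *, ;, id, num }

F is the start symbol, so $ ∈ FOLLOW(F).
In T' ::= num * T' F: F is at the end, add FOLLOW(T') = { $, *, ;, id, num }.
In C ::= * F: F is at the end, add FOLLOW(C) = { $, *, ;, id, num }.
In Q ::= F num: add FIRST(num) = { num }.
Union: FOLLOW(F) = { $, *, ;, id, num }.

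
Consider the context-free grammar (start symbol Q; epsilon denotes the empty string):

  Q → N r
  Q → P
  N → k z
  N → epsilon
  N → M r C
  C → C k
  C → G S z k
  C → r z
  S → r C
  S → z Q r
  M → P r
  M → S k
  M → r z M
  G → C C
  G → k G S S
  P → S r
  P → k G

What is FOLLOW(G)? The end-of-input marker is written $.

In C → G S z k: add FIRST(S z k) = { r, z }.
In G → k G S S: add FIRST(S S) = { r, z }.
In P → k G: G is at the end, add FOLLOW(P) = { $, r }.
Union: FOLLOW(G) = { $, r, z }.

{ $, r, z }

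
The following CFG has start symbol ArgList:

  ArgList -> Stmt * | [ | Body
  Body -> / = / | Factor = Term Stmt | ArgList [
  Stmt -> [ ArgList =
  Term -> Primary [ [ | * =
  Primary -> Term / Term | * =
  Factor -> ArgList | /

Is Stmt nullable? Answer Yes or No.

No nonterminal in this grammar is nullable.
No production of Stmt has an RHS whose symbols are all nullable, so Stmt is not nullable.

No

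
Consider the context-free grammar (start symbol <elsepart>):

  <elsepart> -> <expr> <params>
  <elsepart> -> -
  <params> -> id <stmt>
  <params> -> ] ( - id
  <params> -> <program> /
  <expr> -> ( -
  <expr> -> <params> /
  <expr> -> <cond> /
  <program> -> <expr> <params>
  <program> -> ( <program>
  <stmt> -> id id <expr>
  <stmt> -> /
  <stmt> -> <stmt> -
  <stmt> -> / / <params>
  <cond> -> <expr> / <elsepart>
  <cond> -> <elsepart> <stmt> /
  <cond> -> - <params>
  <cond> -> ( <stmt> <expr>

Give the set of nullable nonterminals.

{ } (none)

No nonterminal has an empty production or an RHS whose symbols are all nullable.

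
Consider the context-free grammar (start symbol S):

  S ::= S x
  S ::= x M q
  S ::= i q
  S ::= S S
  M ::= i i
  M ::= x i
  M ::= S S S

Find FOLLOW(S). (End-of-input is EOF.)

{ EOF, i, q, x }

S is the start symbol, so EOF ∈ FOLLOW(S).
In S ::= S x: add FIRST(x) = { x }.
In S ::= S S: add FIRST(S) = { i, x }.
In S ::= S S: S is at the end, add FOLLOW(S) = { EOF, i, q, x }.
In M ::= S S S: add FIRST(S S) = { i, x }.
In M ::= S S S: add FIRST(S) = { i, x }.
In M ::= S S S: S is at the end, add FOLLOW(M) = { q }.
Union: FOLLOW(S) = { EOF, i, q, x }.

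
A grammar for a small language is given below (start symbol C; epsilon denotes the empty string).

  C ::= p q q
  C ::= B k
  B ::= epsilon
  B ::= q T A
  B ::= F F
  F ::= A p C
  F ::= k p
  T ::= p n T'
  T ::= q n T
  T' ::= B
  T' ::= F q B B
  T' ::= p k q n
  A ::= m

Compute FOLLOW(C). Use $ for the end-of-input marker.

{ $, k, m, q }

C is the start symbol, so $ ∈ FOLLOW(C).
In F ::= A p C: C is at the end, add FOLLOW(F) = { k, m, q }.
Union: FOLLOW(C) = { $, k, m, q }.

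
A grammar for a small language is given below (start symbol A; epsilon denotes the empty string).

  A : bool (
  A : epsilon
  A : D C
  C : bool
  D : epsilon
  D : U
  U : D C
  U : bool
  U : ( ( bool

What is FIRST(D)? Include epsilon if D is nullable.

{ (, bool, epsilon }

D : epsilon contributes epsilon.
From D : U: add FIRST(U) = { (, bool }.
Union: FIRST(D) = { (, bool, epsilon }.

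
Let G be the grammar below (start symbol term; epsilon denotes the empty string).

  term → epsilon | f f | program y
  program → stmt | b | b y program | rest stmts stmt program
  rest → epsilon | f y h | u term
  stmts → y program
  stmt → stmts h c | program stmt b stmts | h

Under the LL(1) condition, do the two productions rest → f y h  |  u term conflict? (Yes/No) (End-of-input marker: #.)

No

FIRST(f y h) = { f } and FIRST(u term) = { u }.
The FIRST sets are disjoint and neither alternative is nullable — no conflict.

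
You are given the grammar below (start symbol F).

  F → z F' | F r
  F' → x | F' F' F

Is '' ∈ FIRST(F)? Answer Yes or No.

No

No nonterminal in this grammar is nullable.
No production of F has an RHS whose symbols are all nullable, so F is not nullable.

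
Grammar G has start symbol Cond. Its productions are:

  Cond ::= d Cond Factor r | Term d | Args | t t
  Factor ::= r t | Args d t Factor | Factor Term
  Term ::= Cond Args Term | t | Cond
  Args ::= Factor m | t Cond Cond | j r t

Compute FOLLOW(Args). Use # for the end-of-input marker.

In Cond ::= Args: Args is at the end, add FOLLOW(Cond) = { #, d, j, m, r, t }.
In Factor ::= Args d t Factor: add FIRST(d t Factor) = { d }.
In Term ::= Cond Args Term: add FIRST(Term) = { d, j, r, t }.
Union: FOLLOW(Args) = { #, d, j, m, r, t }.

{ #, d, j, m, r, t }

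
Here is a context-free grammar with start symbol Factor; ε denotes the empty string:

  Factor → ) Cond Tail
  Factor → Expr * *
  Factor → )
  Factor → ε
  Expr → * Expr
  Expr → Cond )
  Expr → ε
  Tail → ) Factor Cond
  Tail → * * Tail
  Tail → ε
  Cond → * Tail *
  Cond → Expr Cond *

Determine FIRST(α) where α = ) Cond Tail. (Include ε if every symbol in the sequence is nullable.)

) is a terminal; add {)} and stop.

{ ) }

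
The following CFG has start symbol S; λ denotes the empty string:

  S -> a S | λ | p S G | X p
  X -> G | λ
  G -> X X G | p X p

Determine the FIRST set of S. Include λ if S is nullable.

S -> a S contributes {a}.
S -> λ contributes λ.
S -> p S G contributes {p}.
From S -> X p: X nullable, take FIRST(X) ∪ {p} = { p }.
Union: FIRST(S) = { a, p, λ }.

{ a, p, λ }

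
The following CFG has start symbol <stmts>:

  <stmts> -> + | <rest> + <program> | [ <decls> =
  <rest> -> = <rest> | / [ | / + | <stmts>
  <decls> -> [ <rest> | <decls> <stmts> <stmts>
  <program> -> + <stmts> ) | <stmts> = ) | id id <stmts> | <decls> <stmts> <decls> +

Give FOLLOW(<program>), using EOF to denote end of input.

{ EOF, ), +, /, =, [ }

In <stmts> -> <rest> + <program>: <program> is at the end, add FOLLOW(<stmts>) = { EOF, ), +, /, =, [ }.
Union: FOLLOW(<program>) = { EOF, ), +, /, =, [ }.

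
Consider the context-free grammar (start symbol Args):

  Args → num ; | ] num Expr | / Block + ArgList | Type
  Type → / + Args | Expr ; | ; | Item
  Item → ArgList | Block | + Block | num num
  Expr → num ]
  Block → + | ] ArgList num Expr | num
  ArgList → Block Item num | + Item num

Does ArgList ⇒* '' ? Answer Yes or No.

No nonterminal in this grammar is nullable.
No production of ArgList has an RHS whose symbols are all nullable, so ArgList is not nullable.

No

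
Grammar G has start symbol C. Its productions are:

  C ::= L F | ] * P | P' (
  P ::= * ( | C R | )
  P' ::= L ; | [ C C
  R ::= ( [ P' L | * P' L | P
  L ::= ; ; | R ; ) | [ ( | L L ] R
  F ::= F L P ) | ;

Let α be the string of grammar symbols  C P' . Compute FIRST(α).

Add FIRST(C) = { (, ), *, ;, [, ] }; C is not nullable, stop.

{ (, ), *, ;, [, ] }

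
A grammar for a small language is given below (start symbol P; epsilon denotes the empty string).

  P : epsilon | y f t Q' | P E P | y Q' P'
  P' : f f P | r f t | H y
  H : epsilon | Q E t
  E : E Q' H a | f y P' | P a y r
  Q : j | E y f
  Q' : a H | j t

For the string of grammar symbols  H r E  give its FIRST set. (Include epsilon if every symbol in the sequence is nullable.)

Add FIRST(H)\{epsilon} = { a, f, j, y }; H is nullable, continue.
r is a terminal; add {r} and stop.

{ a, f, j, r, y }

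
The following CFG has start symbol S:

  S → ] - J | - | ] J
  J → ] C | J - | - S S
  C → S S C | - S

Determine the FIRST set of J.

{ -, ] }

J → ] C contributes {]}.
From J → J -: add FIRST(J) = { -, ] }.
J → - S S contributes {-}.
Union: FIRST(J) = { -, ] }.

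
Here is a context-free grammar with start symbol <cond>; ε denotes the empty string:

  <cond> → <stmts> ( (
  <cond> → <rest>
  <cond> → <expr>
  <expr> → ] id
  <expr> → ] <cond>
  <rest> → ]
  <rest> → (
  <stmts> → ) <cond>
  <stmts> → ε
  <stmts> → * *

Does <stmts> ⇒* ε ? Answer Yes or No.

Yes

<stmts> has an ε-production, so <stmts> ⇒ ε.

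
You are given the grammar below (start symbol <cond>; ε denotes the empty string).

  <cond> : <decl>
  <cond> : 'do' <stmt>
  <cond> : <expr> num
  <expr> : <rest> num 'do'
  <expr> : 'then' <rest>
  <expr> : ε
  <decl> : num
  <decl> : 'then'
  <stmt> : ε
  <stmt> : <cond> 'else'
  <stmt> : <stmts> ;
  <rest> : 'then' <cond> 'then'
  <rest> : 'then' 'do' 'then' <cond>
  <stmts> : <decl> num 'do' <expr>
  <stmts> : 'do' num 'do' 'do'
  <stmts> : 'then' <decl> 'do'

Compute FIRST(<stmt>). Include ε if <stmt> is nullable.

<stmt> : ε contributes ε.
From <stmt> : <cond> 'else': add FIRST(<cond>) = { 'do', 'then', num }.
From <stmt> : <stmts> ;: add FIRST(<stmts>) = { 'do', 'then', num }.
Union: FIRST(<stmt>) = { 'do', 'then', num, ε }.

{ 'do', 'then', num, ε }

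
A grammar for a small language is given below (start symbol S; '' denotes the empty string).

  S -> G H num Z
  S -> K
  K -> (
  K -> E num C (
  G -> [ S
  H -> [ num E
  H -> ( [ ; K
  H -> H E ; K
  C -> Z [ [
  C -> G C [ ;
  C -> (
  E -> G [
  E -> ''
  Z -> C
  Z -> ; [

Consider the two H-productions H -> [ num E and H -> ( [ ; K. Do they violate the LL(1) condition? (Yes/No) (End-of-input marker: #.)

No

FIRST([ num E) = { [ } and FIRST(( [ ; K) = { ( }.
The FIRST sets are disjoint and neither alternative is nullable — no conflict.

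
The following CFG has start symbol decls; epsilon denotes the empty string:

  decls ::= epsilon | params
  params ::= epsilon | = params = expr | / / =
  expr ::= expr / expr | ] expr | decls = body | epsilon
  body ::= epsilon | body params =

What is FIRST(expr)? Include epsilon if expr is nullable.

From expr ::= expr / expr: expr nullable, take FIRST(expr) ∪ {/} = { /, =, ] }.
expr ::= ] expr contributes {]}.
From expr ::= decls = body: decls nullable, take FIRST(decls) ∪ {=} = { /, = }.
expr ::= epsilon contributes epsilon.
Union: FIRST(expr) = { /, =, ], epsilon }.

{ /, =, ], epsilon }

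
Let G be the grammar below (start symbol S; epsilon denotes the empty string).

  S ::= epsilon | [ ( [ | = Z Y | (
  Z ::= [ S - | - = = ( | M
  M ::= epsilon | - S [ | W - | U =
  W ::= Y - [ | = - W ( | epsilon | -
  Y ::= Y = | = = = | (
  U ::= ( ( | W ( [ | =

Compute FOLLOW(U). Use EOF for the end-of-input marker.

In M ::= U =: add FIRST(=) = { = }.
Union: FOLLOW(U) = { = }.

{ = }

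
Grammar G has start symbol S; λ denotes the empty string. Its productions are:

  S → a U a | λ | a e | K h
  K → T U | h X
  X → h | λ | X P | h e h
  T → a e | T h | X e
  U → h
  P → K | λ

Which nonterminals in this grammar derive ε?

{ P, S, X }

Directly nullable (have an λ-production): S, X, P.
No other nonterminal has a production whose RHS symbols are all nullable.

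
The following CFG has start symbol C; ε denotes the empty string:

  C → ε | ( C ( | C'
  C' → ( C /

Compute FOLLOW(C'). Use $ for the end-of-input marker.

{ $, (, / }

In C → C': C' is at the end, add FOLLOW(C) = { $, (, / }.
Union: FOLLOW(C') = { $, (, / }.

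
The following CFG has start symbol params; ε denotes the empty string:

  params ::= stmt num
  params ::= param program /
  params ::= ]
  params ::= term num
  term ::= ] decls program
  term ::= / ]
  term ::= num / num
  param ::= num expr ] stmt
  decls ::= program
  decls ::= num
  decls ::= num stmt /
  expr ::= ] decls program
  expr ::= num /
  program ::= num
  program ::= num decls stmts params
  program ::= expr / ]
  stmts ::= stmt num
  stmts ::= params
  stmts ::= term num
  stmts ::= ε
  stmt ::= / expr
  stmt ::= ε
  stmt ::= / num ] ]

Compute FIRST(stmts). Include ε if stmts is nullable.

{ /, ], num, ε }

From stmts ::= stmt num: stmt nullable, take FIRST(stmt) ∪ {num} = { /, num }.
From stmts ::= params: add FIRST(params) = { /, ], num }.
From stmts ::= term num: add FIRST(term) = { /, ], num }.
stmts ::= ε contributes ε.
Union: FIRST(stmts) = { /, ], num, ε }.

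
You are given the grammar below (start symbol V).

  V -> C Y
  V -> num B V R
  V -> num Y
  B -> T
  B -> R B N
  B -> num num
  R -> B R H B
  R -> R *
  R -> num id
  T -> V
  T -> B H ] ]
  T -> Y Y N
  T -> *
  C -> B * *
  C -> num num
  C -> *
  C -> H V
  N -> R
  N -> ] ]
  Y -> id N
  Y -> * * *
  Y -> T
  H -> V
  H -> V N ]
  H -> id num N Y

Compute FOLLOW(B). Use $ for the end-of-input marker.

In V -> num B V R: add FIRST(V R) = { *, id, num }.
In B -> R B N: add FIRST(N) = { *, ], id, num }.
In R -> B R H B: add FIRST(R H B) = { *, id, num }.
In R -> B R H B: B is at the end, add FOLLOW(R) = { $, *, ], id, num }.
In T -> B H ] ]: add FIRST(H ] ]) = { *, id, num }.
In C -> B * *: add FIRST(* *) = { * }.
Union: FOLLOW(B) = { $, *, ], id, num }.

{ $, *, ], id, num }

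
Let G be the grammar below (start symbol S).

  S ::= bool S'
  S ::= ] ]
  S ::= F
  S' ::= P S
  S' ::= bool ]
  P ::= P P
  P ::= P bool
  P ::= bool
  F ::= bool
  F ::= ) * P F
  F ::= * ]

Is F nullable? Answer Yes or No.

No

No nonterminal in this grammar is nullable.
No production of F has an RHS whose symbols are all nullable, so F is not nullable.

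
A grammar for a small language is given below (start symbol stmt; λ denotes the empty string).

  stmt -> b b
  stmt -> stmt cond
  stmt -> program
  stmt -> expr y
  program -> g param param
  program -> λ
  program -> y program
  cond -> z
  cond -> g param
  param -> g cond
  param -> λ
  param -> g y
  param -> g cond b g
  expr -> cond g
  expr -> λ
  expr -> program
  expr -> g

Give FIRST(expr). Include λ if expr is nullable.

From expr -> cond g: add FIRST(cond) = { g, z }.
expr -> λ contributes λ.
From expr -> program: add FIRST(program) = { g, y, λ } (including λ since program is nullable).
expr -> g contributes {g}.
Union: FIRST(expr) = { g, y, z, λ }.

{ g, y, z, λ }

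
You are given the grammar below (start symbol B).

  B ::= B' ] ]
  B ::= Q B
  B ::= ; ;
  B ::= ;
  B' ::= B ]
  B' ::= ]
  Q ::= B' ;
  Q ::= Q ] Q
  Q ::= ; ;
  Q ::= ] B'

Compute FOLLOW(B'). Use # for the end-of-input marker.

{ ;, ] }

In B ::= B' ] ]: add FIRST(] ]) = { ] }.
In Q ::= B' ;: add FIRST(;) = { ; }.
In Q ::= ] B': B' is at the end, add FOLLOW(Q) = { ;, ] }.
Union: FOLLOW(B') = { ;, ] }.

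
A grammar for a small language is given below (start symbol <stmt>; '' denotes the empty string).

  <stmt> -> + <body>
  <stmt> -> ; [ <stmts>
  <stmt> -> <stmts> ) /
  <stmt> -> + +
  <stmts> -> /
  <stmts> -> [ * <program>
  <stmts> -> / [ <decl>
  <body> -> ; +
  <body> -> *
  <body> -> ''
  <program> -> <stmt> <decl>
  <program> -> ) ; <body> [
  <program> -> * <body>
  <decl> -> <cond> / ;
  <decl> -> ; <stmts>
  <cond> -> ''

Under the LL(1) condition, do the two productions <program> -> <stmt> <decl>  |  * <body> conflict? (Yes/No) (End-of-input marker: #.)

No

FIRST(<stmt> <decl>) = { +, /, ;, [ } and FIRST(* <body>) = { * }.
The FIRST sets are disjoint and neither alternative is nullable — no conflict.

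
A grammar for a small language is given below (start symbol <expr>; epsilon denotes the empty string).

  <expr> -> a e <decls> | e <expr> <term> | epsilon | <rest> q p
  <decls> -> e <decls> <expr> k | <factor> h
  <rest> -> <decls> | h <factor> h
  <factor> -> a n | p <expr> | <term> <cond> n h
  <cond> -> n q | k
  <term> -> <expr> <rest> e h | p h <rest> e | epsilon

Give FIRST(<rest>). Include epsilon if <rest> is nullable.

From <rest> -> <decls>: add FIRST(<decls>) = { a, e, h, k, n, p }.
<rest> -> h <factor> h contributes {h}.
Union: FIRST(<rest>) = { a, e, h, k, n, p }.

{ a, e, h, k, n, p }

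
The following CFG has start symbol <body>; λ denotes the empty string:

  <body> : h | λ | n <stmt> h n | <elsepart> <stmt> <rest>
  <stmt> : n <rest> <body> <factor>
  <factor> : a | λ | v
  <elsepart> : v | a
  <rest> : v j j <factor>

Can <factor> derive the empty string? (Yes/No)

<factor> has an λ-production, so <factor> ⇒ λ.

Yes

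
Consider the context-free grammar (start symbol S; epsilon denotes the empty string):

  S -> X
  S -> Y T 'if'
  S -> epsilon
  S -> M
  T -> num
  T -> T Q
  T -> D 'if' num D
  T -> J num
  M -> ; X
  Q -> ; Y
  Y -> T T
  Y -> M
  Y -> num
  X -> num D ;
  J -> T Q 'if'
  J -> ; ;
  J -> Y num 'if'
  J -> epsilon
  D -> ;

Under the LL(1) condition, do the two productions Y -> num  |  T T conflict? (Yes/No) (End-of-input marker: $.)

Yes

FIRST(num) = { num } and FIRST(T T) = { ;, num }.
Both contain num, so the two alternatives are not disjoint — LL(1) conflict.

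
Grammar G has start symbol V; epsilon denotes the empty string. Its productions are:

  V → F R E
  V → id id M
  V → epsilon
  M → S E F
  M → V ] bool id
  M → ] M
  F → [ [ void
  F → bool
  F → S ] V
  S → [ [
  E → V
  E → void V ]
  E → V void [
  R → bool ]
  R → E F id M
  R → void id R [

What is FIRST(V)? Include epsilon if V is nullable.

{ [, bool, id, epsilon }

From V → F R E: add FIRST(F) = { [, bool }.
V → id id M contributes {id}.
V → epsilon contributes epsilon.
Union: FIRST(V) = { [, bool, id, epsilon }.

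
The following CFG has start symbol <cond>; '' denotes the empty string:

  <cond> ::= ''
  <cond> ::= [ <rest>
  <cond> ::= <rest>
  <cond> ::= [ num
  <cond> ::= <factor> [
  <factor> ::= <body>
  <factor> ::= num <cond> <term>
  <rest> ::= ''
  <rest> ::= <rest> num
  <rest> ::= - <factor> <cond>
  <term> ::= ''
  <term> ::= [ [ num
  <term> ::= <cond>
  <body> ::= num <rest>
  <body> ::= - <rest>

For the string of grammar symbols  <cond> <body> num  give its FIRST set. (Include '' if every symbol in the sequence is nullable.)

Add FIRST(<cond>)\{''} = { -, [, num }; <cond> is nullable, continue.
Add FIRST(<body>) = { -, num }; <body> is not nullable, stop.

{ -, [, num }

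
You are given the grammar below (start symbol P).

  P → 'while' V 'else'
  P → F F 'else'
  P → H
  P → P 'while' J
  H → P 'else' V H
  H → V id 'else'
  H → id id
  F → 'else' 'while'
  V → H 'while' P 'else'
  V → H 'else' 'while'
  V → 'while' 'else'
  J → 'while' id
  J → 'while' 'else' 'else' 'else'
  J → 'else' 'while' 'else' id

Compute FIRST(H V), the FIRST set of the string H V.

{ 'else', 'while', id }

Add FIRST(H) = { 'else', 'while', id }; H is not nullable, stop.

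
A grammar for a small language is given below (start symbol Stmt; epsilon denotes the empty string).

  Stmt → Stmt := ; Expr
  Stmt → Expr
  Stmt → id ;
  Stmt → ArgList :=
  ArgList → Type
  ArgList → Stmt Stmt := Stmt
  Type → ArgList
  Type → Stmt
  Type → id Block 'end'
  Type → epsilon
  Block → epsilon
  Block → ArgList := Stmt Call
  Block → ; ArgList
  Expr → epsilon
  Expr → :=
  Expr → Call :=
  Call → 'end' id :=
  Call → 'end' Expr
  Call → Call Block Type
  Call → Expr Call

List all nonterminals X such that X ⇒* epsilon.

{ ArgList, Block, Expr, Stmt, Type }

Directly nullable (have an epsilon-production): Type, Block, Expr.
ArgList → Type with every symbol nullable, so ArgList is nullable.
Stmt → Expr with every symbol nullable, so Stmt is nullable.
No other nonterminal has a production whose RHS symbols are all nullable.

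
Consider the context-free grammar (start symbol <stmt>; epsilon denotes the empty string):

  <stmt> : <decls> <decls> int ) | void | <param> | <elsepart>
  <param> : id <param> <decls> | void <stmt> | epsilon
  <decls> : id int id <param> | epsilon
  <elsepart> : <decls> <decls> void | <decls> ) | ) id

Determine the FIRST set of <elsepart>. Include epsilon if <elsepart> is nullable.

From <elsepart> : <decls> <decls> void: <decls>, <decls> nullable, take FIRST(<decls>) ∪ FIRST(<decls>) ∪ {void} = { id, void }.
From <elsepart> : <decls> ): <decls> nullable, take FIRST(<decls>) ∪ {)} = { ), id }.
<elsepart> : ) id contributes {)}.
Union: FIRST(<elsepart>) = { ), id, void }.

{ ), id, void }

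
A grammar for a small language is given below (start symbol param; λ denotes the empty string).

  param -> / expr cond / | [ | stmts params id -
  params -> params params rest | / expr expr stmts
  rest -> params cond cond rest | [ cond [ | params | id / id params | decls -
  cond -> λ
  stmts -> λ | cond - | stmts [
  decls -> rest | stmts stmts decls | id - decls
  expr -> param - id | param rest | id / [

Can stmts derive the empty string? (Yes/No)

Yes

stmts has an λ-production, so stmts ⇒ λ.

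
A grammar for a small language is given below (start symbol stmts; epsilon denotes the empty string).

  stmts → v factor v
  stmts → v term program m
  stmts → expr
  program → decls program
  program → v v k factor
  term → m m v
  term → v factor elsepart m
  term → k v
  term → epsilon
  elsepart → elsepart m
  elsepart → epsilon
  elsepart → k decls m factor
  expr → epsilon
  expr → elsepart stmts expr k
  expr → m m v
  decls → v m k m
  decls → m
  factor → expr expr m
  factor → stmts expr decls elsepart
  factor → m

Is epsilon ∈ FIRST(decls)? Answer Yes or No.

Nullable nonterminals: elsepart, expr, stmts, term.
No production of decls has an RHS whose symbols are all nullable, so decls is not nullable.

No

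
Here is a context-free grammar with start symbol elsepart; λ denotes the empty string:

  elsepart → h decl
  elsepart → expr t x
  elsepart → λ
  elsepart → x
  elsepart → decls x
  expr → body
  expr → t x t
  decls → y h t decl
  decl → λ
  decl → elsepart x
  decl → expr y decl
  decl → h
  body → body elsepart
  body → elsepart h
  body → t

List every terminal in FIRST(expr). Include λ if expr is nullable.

{ h, t, x, y }

From expr → body: add FIRST(body) = { h, t, x, y }.
expr → t x t contributes {t}.
Union: FIRST(expr) = { h, t, x, y }.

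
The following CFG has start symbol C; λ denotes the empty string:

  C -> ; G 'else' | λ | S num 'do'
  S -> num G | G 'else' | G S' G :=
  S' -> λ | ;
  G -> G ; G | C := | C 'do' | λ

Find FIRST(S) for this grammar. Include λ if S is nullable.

S -> num G contributes {num}.
From S -> G 'else': G nullable, take FIRST(G) ∪ {'else'} = { 'do', 'else', :=, ;, num }.
From S -> G S' G :=: G, S', G nullable, take FIRST(G) ∪ FIRST(S') ∪ FIRST(G) ∪ {:=} = { 'do', 'else', :=, ;, num }.
Union: FIRST(S) = { 'do', 'else', :=, ;, num }.

{ 'do', 'else', :=, ;, num }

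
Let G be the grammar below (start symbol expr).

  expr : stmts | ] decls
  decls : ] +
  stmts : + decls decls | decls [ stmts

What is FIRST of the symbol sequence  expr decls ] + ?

{ +, ] }

Add FIRST(expr) = { +, ] }; expr is not nullable, stop.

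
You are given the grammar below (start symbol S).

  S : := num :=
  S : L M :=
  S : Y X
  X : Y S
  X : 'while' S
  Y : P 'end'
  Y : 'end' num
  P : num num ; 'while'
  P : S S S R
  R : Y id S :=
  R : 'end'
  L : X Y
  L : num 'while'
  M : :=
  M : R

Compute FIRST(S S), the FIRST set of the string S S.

{ 'end', 'while', :=, num }

Add FIRST(S) = { 'end', 'while', :=, num }; S is not nullable, stop.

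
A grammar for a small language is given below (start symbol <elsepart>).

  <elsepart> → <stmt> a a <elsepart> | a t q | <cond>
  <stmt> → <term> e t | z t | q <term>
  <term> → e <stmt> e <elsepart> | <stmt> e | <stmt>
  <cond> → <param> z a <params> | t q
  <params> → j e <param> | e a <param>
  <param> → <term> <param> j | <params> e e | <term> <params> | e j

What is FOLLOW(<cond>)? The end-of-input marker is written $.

{ $, a, e, j, q, z }

In <elsepart> → <cond>: <cond> is at the end, add FOLLOW(<elsepart>) = { $, a, e, j, q, z }.
Union: FOLLOW(<cond>) = { $, a, e, j, q, z }.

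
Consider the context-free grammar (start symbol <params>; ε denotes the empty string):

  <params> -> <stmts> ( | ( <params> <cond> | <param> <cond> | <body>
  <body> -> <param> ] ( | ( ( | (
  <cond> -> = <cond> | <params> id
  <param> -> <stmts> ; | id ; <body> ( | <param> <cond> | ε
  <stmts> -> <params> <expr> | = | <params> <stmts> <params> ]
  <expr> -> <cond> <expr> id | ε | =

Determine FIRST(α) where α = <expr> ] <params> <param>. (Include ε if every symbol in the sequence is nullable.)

Add FIRST(<expr>)\{ε} = { (, =, ], id }; <expr> is nullable, continue.
] is a terminal; add {]} and stop.

{ (, =, ], id }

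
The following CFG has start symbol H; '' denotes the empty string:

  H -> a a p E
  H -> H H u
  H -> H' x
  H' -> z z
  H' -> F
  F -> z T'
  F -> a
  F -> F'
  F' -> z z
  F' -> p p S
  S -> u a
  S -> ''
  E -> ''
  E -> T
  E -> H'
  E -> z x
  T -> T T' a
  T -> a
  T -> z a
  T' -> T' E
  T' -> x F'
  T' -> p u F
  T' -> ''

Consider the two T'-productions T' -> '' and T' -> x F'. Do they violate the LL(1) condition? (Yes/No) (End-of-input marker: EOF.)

Yes

FIRST('') = { '' } and FIRST(x F') = { x }.
The first alternative is nullable and FOLLOW(T') = { EOF, a, p, u, x, z } shares x with FIRST of the second — conflict.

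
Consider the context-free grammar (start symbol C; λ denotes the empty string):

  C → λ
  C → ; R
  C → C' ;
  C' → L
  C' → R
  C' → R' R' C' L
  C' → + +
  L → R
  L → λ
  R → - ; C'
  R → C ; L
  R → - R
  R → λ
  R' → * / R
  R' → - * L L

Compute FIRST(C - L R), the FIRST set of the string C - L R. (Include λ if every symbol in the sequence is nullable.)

Add FIRST(C)\{λ} = { *, +, -, ; }; C is nullable, continue.
- is a terminal; add {-} and stop.

{ *, +, -, ; }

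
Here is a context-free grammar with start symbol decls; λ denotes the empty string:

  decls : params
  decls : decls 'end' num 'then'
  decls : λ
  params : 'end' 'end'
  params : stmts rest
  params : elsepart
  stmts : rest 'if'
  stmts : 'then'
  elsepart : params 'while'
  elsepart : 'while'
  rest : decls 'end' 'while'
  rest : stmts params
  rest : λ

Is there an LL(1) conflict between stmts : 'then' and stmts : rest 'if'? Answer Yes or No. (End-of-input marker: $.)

FIRST('then') = { 'then' } and FIRST(rest 'if') = { 'end', 'if', 'then', 'while' }.
Both contain 'then', so the two alternatives are not disjoint — LL(1) conflict.

Yes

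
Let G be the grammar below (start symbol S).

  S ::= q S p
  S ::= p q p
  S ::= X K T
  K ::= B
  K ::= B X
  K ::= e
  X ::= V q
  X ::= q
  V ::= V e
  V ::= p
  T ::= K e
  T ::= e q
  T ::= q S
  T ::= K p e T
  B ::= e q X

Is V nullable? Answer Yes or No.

No nonterminal in this grammar is nullable.
No production of V has an RHS whose symbols are all nullable, so V is not nullable.

No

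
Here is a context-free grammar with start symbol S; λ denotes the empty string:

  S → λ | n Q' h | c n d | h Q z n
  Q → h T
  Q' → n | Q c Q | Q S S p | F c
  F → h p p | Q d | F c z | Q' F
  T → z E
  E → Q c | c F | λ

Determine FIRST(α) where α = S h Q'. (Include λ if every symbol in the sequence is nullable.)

{ c, h, n }

Add FIRST(S)\{λ} = { c, h, n }; S is nullable, continue.
h is a terminal; add {h} and stop.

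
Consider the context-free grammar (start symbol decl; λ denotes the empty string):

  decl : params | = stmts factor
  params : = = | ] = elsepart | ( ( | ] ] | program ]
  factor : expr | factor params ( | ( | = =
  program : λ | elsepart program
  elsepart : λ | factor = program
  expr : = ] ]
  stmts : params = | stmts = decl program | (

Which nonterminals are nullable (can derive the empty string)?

Directly nullable (have an λ-production): program, elsepart.
No other nonterminal has a production whose RHS symbols are all nullable.

{ elsepart, program }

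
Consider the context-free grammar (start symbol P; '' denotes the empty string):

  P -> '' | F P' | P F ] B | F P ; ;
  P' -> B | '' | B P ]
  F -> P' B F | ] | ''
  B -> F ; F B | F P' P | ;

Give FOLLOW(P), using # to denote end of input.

P is the start symbol, so # ∈ FOLLOW(P).
In P -> P F ] B: add FIRST(F ] B) = { ;, ] }.
In P -> F P ; ;: add FIRST(; ;) = { ; }.
In P' -> B P ]: add FIRST(]) = { ] }.
In B -> F P' P: P is at the end, add FOLLOW(B) = { #, ;, ] }.
Union: FOLLOW(P) = { #, ;, ] }.

{ #, ;, ] }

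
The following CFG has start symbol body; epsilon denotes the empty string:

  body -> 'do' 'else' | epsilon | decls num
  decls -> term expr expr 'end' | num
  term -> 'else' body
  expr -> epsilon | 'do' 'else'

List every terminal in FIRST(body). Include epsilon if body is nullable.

{ 'do', 'else', num, epsilon }

body -> 'do' 'else' contributes {'do'}.
body -> epsilon contributes epsilon.
From body -> decls num: add FIRST(decls) = { 'else', num }.
Union: FIRST(body) = { 'do', 'else', num, epsilon }.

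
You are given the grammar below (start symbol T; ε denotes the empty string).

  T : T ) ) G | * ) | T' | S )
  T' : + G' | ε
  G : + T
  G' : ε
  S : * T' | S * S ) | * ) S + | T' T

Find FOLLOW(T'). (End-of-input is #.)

In T : T': T' is at the end, add FOLLOW(T) = { #, ), *, + }.
In S : * T': T' is at the end, add FOLLOW(S) = { ), *, + }.
In S : T' T: add FIRST(T)\{ε} = { ), *, + }.
  Since T is nullable, also add FOLLOW(S) = { ), *, + }.
Union: FOLLOW(T') = { #, ), *, + }.

{ #, ), *, + }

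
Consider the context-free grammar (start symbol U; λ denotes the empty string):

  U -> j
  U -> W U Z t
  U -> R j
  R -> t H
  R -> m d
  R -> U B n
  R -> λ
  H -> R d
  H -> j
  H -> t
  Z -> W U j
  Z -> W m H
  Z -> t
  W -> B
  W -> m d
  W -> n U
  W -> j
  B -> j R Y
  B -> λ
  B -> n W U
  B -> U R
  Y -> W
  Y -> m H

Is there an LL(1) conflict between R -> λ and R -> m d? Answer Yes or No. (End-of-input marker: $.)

Yes

FIRST(λ) = { λ } and FIRST(m d) = { m }.
The first alternative is nullable and FOLLOW(R) = { d, j, m, n, t } shares m with FIRST of the second — conflict.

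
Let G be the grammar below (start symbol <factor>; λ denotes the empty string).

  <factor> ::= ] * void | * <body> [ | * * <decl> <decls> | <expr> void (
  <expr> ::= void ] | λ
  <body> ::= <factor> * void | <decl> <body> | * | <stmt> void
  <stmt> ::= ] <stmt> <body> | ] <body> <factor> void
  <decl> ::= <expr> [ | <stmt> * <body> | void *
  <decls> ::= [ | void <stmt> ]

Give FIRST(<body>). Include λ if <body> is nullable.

From <body> ::= <factor> * void: add FIRST(<factor>) = { *, ], void }.
From <body> ::= <decl> <body>: add FIRST(<decl>) = { [, ], void }.
<body> ::= * contributes {*}.
From <body> ::= <stmt> void: add FIRST(<stmt>) = { ] }.
Union: FIRST(<body>) = { *, [, ], void }.

{ *, [, ], void }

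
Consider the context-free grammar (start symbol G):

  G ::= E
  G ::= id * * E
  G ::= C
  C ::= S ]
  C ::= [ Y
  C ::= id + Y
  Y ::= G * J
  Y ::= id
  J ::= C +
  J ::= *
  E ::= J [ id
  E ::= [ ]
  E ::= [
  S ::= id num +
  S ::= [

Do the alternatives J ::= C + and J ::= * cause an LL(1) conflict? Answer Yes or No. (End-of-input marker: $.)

FIRST(C +) = { [, id } and FIRST(*) = { * }.
The FIRST sets are disjoint and neither alternative is nullable — no conflict.

No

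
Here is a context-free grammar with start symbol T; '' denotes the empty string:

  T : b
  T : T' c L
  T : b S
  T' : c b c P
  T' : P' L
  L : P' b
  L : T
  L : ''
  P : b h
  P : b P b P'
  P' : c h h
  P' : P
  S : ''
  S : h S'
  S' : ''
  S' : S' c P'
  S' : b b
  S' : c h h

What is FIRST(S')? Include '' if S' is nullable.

S' : '' contributes ''.
From S' : S' c P': S' nullable, take FIRST(S') ∪ {c} = { b, c }.
S' : b b contributes {b}.
S' : c h h contributes {c}.
Union: FIRST(S') = { b, c, '' }.

{ b, c, '' }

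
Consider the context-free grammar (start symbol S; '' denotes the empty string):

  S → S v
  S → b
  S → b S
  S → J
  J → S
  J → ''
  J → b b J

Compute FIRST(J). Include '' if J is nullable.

From J → S: add FIRST(S) = { b, v, '' } (including '' since S is nullable).
J → '' contributes ''.
J → b b J contributes {b}.
Union: FIRST(J) = { b, v, '' }.

{ b, v, '' }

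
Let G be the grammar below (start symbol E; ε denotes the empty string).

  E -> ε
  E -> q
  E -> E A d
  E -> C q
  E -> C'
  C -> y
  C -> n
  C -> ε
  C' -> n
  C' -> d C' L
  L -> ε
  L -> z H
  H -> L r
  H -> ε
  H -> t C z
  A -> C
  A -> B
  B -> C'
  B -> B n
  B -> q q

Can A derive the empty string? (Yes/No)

Yes

A -> C and each of C is nullable, so A ⇒* ε.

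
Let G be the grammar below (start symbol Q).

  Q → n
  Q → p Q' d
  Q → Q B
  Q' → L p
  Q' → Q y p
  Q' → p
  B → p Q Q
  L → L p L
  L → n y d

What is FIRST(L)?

{ n }

From L → L p L: add FIRST(L) = { n }.
L → n y d contributes {n}.
Union: FIRST(L) = { n }.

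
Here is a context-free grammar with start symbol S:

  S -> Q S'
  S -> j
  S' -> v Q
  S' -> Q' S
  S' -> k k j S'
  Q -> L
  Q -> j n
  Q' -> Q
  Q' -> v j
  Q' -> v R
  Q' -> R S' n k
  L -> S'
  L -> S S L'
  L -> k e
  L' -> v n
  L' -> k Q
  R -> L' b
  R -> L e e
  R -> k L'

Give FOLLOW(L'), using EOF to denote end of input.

In L -> S S L': L' is at the end, add FOLLOW(L) = { EOF, b, e, j, k, n, v }.
In R -> L' b: add FIRST(b) = { b }.
In R -> k L': L' is at the end, add FOLLOW(R) = { j, k, v }.
Union: FOLLOW(L') = { EOF, b, e, j, k, n, v }.

{ EOF, b, e, j, k, n, v }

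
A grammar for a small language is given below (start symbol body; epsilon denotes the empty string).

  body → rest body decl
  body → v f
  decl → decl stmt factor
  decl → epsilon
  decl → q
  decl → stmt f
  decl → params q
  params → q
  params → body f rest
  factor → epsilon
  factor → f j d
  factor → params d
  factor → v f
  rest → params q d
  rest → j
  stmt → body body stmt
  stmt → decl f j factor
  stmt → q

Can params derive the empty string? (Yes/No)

No

Nullable nonterminals: decl, factor.
No production of params has an RHS whose symbols are all nullable, so params is not nullable.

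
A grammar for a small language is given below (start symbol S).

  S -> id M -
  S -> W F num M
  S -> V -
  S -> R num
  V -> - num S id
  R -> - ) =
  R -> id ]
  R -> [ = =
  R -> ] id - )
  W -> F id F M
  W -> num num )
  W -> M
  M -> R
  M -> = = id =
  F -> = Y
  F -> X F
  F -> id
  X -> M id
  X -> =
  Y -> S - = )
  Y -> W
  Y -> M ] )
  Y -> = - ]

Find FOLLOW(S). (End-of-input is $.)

{ $, -, id }

S is the start symbol, so $ ∈ FOLLOW(S).
In V -> - num S id: add FIRST(id) = { id }.
In Y -> S - = ): add FIRST(- = )) = { - }.
Union: FOLLOW(S) = { $, -, id }.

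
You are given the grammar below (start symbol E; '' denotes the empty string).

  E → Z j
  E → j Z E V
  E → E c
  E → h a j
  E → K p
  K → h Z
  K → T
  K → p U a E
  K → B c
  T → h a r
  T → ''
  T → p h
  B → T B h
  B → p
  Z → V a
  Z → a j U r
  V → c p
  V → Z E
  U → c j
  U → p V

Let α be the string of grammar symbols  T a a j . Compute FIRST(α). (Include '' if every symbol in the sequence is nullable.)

{ a, h, p }

Add FIRST(T)\{''} = { h, p }; T is nullable, continue.
a is a terminal; add {a} and stop.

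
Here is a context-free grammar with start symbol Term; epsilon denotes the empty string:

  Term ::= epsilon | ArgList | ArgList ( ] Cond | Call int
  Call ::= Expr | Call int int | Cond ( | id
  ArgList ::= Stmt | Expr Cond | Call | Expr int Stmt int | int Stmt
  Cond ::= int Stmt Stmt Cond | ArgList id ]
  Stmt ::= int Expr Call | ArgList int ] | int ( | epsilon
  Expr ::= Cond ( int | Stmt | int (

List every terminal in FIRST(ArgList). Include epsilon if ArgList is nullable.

{ id, int, epsilon }

From ArgList ::= Stmt: add FIRST(Stmt) = { id, int, epsilon } (including epsilon since Stmt is nullable).
From ArgList ::= Expr Cond: Expr nullable, take FIRST(Expr) ∪ FIRST(Cond) = { id, int }.
From ArgList ::= Call: add FIRST(Call) = { id, int, epsilon } (including epsilon since Call is nullable).
From ArgList ::= Expr int Stmt int: Expr nullable, take FIRST(Expr) ∪ {int} = { id, int }.
ArgList ::= int Stmt contributes {int}.
Union: FIRST(ArgList) = { id, int, epsilon }.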